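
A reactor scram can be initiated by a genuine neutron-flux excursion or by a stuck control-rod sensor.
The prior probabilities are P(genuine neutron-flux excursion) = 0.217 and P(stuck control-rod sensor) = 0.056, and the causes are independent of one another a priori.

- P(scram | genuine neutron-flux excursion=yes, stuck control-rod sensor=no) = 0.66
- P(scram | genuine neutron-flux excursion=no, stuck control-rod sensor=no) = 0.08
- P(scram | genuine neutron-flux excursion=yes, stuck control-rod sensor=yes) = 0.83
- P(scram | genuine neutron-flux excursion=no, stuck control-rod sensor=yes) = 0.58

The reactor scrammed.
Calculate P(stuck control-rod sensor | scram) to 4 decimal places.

P(stuck control-rod sensor | scram) ≈ 0.1545

Weight on stuck control-rod sensor=true, given the evidence: 0.025432 + 0.010086 = 0.035518
Denominator P(scram): 0.08×0.783×0.944 + 0.58×0.783×0.056 + 0.66×0.217×0.944 + 0.83×0.217×0.056 = 0.229850
Posterior = 0.035518 / 0.229850 ≈ 0.1545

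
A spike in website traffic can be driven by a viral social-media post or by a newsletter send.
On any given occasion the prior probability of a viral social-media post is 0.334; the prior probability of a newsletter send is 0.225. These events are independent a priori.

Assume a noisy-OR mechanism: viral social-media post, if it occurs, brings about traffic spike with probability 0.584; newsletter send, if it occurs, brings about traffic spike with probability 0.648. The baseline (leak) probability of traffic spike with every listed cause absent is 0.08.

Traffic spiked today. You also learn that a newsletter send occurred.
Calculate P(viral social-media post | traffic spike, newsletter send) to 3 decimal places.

Under noisy-OR, P(traffic spike | causes) = 1 − (1−0.08)·∏(1−qᵢ) over the active causes.
P(traffic spike | newsletter send) = 0.67616×0.666 + 0.865283×0.334 = 0.450323 + 0.289005 = 0.739328
Of this, 0.289005 comes from 0.865283×0.334 (the viral social-media post=true cases).
Hence the posterior is 0.289005/0.739328 ≈ 0.391.

P(viral social-media post | traffic spike, newsletter send) ≈ 0.391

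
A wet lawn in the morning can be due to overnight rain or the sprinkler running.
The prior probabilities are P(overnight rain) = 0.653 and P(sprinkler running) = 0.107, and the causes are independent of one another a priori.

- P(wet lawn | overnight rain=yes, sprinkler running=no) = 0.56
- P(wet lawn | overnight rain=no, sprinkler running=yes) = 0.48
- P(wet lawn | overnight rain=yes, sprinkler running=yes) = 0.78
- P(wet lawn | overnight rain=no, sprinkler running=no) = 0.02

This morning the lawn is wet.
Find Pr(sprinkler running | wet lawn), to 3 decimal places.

Sum P(wet lawn|·) weighted by the priors over the 4 (overnight rain, sprinkler running) configurations:
  P(wet lawn) = 0.02·0.347·0.893 + 0.48·0.347·0.107 + 0.56·0.653·0.893 + 0.78·0.653·0.107
        = 0.006197 + 0.017822 + 0.326552 + 0.054499 = 0.405070
The terms with sprinkler running present sum to 0.072321, so
  P(sprinkler running | wet lawn) = 0.072321 / 0.405070 ≈ 0.179

Pr(sprinkler running | wet lawn) ≈ 0.179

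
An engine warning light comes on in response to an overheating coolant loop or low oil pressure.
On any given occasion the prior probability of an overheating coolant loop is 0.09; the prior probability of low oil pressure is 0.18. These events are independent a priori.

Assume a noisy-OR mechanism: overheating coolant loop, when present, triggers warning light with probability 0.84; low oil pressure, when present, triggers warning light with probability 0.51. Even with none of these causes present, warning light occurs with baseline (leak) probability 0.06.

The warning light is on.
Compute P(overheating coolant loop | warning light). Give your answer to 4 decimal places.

P(overheating coolant loop | warning light) ≈ 0.3686

Under noisy-OR, P(warning light | causes) = 1 − (1−0.06)·∏(1−qᵢ) over the active causes.
Numerator (weight on configurations with overheating coolant loop): 0.062700 + 0.015006 = 0.077706
Normalizer over all consistent configurations: 0.06×0.91×0.82 + 0.5394×0.91×0.18 + 0.8496×0.09×0.82 + 0.926304×0.09×0.18 = 0.210832
P(overheating coolant loop | warning light) = 0.077706/0.210832 ≈ 0.3686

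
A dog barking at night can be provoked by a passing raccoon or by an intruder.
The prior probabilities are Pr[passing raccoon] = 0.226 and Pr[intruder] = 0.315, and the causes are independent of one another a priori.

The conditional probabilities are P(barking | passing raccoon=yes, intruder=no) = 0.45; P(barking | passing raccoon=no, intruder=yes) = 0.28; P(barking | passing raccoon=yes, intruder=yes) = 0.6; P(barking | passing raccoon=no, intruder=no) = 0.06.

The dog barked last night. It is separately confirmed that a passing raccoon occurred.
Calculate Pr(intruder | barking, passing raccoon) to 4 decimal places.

Pr(intruder | barking, passing raccoon) ≈ 0.3801

Numerator (weight on configurations with intruder): 0.6×0.315 = 0.189000
Normalizer over all consistent configurations: 0.45×0.685 + 0.6×0.315 = 0.497250
P(intruder | barking, passing raccoon) = 0.189000/0.497250 ≈ 0.3801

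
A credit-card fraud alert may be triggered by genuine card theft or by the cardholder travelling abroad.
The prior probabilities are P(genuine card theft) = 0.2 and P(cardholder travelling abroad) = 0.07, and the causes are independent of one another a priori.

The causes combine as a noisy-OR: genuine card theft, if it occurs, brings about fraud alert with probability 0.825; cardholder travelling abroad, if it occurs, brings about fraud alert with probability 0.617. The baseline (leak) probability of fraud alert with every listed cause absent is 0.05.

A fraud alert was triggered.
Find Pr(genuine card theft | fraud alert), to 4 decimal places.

Pr(genuine card theft | fraud alert) ≈ 0.6978

Under noisy-OR, P(fraud alert | causes) = 1 − (1−0.05)·∏(1−qᵢ) over the active causes.
For the numerator, keep only genuine card theft=true terms: 0.155078 + 0.013109 = 0.168187
The normalizing constant is 0.05*0.8*0.93 + 0.63615*0.8*0.07 + 0.83375*0.2*0.93 + 0.936326*0.2*0.07 = 0.241011
P(genuine card theft | fraud alert) = 0.168187/0.241011 ≈ 0.6978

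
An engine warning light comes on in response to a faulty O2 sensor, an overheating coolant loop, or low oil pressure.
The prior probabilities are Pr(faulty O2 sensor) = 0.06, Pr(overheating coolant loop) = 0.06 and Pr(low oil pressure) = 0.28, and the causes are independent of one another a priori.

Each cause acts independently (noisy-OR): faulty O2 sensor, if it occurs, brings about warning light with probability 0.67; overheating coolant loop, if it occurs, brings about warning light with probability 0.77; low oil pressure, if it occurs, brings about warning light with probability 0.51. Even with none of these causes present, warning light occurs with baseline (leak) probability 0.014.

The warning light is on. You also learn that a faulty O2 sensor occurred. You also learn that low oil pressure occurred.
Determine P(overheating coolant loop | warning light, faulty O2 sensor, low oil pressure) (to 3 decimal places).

Under noisy-OR, P(warning light | causes) = 1 − (1−0.014)·∏(1−qᵢ) over the active causes.
Sum P(warning light|·) weighted by the priors over both values of overheating coolant loop:
  P(warning light | faulty O2 sensor, low oil pressure) = 0.840564×0.94 + 0.96333×0.06
        = 0.790130 + 0.057800 = 0.847930
Keeping only the overheating coolant loop-present terms gives 0.057800, so
  P(overheating coolant loop | warning light, faulty O2 sensor, low oil pressure) = 0.057800 / 0.847930 ≈ 0.068

P(overheating coolant loop | warning light, faulty O2 sensor, low oil pressure) ≈ 0.068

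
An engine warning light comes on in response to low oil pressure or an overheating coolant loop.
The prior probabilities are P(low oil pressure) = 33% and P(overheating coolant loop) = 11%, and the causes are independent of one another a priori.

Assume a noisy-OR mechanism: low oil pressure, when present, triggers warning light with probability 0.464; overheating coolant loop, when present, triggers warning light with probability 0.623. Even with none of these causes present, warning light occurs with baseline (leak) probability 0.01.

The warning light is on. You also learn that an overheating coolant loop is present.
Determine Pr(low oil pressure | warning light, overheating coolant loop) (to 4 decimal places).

Pr(low oil pressure | warning light, overheating coolant loop) ≈ 0.3860

Under noisy-OR, P(warning light | causes) = 1 − (1−0.01)·∏(1−qᵢ) over the active causes.
Sum P(warning light|·) weighted by the priors over both values of low oil pressure:
  P(warning light | overheating coolant loop) = 0.62677·0.67 + 0.799949·0.33
        = 0.419936 + 0.263983 = 0.683919
The terms with low oil pressure present sum to 0.263983, so
  P(low oil pressure | warning light, overheating coolant loop) = 0.263983 / 0.683919 ≈ 0.3860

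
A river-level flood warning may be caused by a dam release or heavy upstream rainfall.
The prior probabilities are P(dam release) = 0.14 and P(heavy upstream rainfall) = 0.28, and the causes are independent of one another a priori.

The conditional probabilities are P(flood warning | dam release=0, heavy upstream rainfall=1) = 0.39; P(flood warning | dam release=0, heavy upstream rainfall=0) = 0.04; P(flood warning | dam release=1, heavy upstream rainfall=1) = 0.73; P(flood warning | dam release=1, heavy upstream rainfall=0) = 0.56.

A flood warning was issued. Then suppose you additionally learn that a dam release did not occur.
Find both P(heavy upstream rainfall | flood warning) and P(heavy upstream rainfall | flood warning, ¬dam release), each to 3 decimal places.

P(heavy upstream rainfall | flood warning) ≈ 0.601; P(heavy upstream rainfall | flood warning, ¬dam release) ≈ 0.791

Enumerate the 4 (dam release, heavy upstream rainfall) configurations and weight by the priors:
  P(flood warning) = 0.04×0.86×0.72 + 0.39×0.86×0.28 + 0.56×0.14×0.72 + 0.73×0.14×0.28
        = 0.024768 + 0.093912 + 0.056448 + 0.028616 = 0.203744
Keeping only the heavy upstream rainfall-present terms gives 0.122528, so
  P(heavy upstream rainfall | flood warning) = 0.122528 / 0.203744 ≈ 0.601

Now also conditioning on dam release≠true:
Weight on heavy upstream rainfall=true, given the evidence: 0.39·0.28 = 0.109200
Denominator P(flood warning | ¬dam release): 0.04·0.72 + 0.39·0.28 = 0.138000
Posterior = 0.109200 / 0.138000 ≈ 0.791
With dam release excluded, heavy upstream rainfall must carry more of the explanatory weight for the flood warning.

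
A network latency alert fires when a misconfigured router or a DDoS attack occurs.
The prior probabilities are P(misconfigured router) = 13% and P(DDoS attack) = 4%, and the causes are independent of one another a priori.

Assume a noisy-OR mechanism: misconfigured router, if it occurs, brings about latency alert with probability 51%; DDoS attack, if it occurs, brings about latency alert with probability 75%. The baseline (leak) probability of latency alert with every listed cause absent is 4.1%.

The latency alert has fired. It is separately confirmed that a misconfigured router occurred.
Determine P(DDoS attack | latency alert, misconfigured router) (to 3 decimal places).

P(DDoS attack | latency alert, misconfigured router) ≈ 0.065

Under noisy-OR, P(latency alert | causes) = 1 − (1−0.041)·∏(1−qᵢ) over the active causes.
For the numerator, keep only DDoS attack=true terms: 0.882522×0.04 = 0.035301
Denominator P(latency alert | misconfigured router): 0.53009×0.96 + 0.882522×0.04 = 0.544187
P(DDoS attack | latency alert, misconfigured router) = 0.035301/0.544187 ≈ 0.065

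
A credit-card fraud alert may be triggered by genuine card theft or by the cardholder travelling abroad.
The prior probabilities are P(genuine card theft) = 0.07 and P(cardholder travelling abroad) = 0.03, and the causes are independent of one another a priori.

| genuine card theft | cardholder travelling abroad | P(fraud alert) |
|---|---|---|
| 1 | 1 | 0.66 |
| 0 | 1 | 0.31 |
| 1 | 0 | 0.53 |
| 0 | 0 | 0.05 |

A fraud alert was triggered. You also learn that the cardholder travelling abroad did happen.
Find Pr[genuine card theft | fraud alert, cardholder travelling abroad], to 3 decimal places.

Pr[genuine card theft | fraud alert, cardholder travelling abroad] ≈ 0.138

Enumerate both values of genuine card theft and weight by the priors:
  P(fraud alert | cardholder travelling abroad) = 0.31*0.93 + 0.66*0.07
        = 0.288300 + 0.046200 = 0.334500
Keeping only the genuine card theft-present terms gives 0.046200, so
  P(genuine card theft | fraud alert, cardholder travelling abroad) = 0.046200 / 0.334500 ≈ 0.138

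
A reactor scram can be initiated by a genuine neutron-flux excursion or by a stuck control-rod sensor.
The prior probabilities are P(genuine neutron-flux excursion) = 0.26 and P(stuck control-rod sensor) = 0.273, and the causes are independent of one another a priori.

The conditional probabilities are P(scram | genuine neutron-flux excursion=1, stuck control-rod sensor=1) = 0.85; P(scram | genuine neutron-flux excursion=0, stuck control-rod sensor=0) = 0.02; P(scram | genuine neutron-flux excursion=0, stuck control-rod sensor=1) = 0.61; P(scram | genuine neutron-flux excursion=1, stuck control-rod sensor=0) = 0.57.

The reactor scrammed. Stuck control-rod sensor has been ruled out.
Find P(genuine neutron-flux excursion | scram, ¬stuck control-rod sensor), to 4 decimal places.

P(genuine neutron-flux excursion | scram, ¬stuck control-rod sensor) ≈ 0.9092

P(scram | ¬stuck control-rod sensor) = 0.02·0.74 + 0.57·0.26 = 0.014800 + 0.148200 = 0.163000
Of this, 0.148200 comes from 0.57·0.26 (the genuine neutron-flux excursion=true cases).
Hence the posterior is 0.148200/0.163000 ≈ 0.9092.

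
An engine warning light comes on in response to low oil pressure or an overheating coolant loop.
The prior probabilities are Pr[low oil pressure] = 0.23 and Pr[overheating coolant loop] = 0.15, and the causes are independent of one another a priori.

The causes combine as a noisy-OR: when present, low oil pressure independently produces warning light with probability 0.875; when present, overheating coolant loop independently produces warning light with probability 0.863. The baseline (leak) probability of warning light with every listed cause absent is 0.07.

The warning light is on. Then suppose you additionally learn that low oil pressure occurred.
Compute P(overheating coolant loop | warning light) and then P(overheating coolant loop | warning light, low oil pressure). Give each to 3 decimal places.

Under noisy-OR, P(warning light | causes) = 1 − (1−0.07)·∏(1−qᵢ) over the active causes.
For the numerator, keep only overheating coolant loop=true terms: 0.100784 + 0.033951 = 0.134735
The normalizing constant is 0.07×0.77×0.85 + 0.87259×0.77×0.15 + 0.88375×0.23×0.85 + 0.984074×0.23×0.15 = 0.353323
Posterior = 0.134735 / 0.353323 ≈ 0.381

Now also conditioning on low oil pressure=true:
For the numerator, keep only overheating coolant loop=true terms: 0.984074·0.15 = 0.147611
Normalizer over all consistent configurations: 0.88375·0.85 + 0.984074·0.15 = 0.898799
P(overheating coolant loop | warning light, low oil pressure) = 0.147611/0.898799 ≈ 0.164
Conditioning on low oil pressure lowers the posterior on overheating coolant loop: the classic explaining-away effect in a common-effect structure.

P(overheating coolant loop | warning light) ≈ 0.381; P(overheating coolant loop | warning light, low oil pressure) ≈ 0.164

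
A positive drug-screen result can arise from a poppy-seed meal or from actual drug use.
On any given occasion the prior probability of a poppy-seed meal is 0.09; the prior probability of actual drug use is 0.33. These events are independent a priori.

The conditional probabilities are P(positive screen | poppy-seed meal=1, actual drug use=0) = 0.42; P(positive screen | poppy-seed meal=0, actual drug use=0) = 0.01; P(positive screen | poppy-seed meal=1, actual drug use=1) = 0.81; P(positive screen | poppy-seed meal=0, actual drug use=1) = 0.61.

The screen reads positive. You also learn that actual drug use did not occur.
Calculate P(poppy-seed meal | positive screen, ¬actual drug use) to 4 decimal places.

Numerator (weight on configurations with poppy-seed meal): 0.42*0.09 = 0.037800
Denominator P(positive screen | ¬actual drug use): 0.01*0.91 + 0.42*0.09 = 0.046900
Posterior = 0.037800 / 0.046900 ≈ 0.8060

P(poppy-seed meal | positive screen, ¬actual drug use) ≈ 0.8060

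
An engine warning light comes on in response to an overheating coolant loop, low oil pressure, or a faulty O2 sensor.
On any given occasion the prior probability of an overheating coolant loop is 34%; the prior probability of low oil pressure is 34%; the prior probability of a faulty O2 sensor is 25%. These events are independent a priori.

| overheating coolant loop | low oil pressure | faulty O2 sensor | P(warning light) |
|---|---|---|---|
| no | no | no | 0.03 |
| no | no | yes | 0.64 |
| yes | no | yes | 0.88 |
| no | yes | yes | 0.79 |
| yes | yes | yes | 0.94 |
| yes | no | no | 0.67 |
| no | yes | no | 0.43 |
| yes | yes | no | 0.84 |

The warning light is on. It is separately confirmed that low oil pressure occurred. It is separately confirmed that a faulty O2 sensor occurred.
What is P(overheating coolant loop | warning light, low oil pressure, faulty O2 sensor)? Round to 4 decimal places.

Numerator (weight on configurations with overheating coolant loop): 0.94·0.34 = 0.319600
The normalizing constant is 0.79·0.66 + 0.94·0.34 = 0.841000
Posterior = 0.319600 / 0.841000 ≈ 0.3800

P(overheating coolant loop | warning light, low oil pressure, faulty O2 sensor) ≈ 0.3800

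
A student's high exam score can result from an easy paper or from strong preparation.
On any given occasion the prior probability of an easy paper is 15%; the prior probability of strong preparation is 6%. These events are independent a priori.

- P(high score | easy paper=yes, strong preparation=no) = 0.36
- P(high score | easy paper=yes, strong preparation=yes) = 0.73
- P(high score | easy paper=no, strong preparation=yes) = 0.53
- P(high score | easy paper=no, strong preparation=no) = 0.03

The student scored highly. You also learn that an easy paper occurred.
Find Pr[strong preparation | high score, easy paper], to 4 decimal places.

Pr[strong preparation | high score, easy paper] ≈ 0.1146

Enumerate both values of strong preparation and weight by the priors:
  P(high score | easy paper) = 0.36·0.94 + 0.73·0.06
        = 0.338400 + 0.043800 = 0.382200
Keeping only the strong preparation-present terms gives 0.043800, so
  P(strong preparation | high score, easy paper) = 0.043800 / 0.382200 ≈ 0.1146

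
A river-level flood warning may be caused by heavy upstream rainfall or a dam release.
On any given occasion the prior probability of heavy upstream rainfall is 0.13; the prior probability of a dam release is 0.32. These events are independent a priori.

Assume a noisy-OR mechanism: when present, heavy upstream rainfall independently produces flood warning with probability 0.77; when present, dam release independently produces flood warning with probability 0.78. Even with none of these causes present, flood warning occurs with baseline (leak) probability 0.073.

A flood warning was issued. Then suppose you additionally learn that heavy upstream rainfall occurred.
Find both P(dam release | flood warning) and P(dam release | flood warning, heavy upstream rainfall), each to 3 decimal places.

Under noisy-OR, P(flood warning | causes) = 1 − (1−0.073)·∏(1−qᵢ) over the active causes.
P(flood warning) = 0.073×0.87×0.68 + 0.79606×0.87×0.32 + 0.78679×0.13×0.68 + 0.953094×0.13×0.32 = 0.043187 + 0.221623 + 0.069552 + 0.039649 = 0.374011
Of this, 0.261272 comes from 0.221623 + 0.039649 (the dam release=true cases).
So P(dam release | flood warning) = 0.261272/0.374011 ≈ 0.699.

Now also conditioning on heavy upstream rainfall=true:
Enumerate both values of dam release and weight by the priors:
  P(flood warning | heavy upstream rainfall) = 0.78679*0.68 + 0.953094*0.32
        = 0.535017 + 0.304990 = 0.840007
Keeping only the dam release-present terms gives 0.304990, so
  P(dam release | flood warning, heavy upstream rainfall) = 0.304990 / 0.840007 ≈ 0.363

P(dam release | flood warning) ≈ 0.699; P(dam release | flood warning, heavy upstream rainfall) ≈ 0.363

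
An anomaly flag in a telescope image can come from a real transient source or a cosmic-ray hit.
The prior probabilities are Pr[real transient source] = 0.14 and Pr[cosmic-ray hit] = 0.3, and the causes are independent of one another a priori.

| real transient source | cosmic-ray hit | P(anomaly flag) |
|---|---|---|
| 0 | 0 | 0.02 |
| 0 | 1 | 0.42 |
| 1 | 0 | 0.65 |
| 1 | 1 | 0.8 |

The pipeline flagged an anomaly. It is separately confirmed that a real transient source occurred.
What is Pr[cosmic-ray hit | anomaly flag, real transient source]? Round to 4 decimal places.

Pr[cosmic-ray hit | anomaly flag, real transient source] ≈ 0.3453

For the numerator, keep only cosmic-ray hit=true terms: 0.8·0.3 = 0.240000
The normalizing constant is 0.65·0.7 + 0.8·0.3 = 0.695000
Posterior = 0.240000 / 0.695000 ≈ 0.3453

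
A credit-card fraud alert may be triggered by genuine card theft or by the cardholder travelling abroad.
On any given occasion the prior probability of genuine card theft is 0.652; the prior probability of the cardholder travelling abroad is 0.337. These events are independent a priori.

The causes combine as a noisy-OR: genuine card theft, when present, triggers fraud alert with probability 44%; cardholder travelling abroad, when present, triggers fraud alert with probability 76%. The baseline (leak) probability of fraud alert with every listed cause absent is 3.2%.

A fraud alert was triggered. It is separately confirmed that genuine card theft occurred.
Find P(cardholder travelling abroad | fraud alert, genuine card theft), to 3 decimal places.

Under noisy-OR, P(fraud alert | causes) = 1 − (1−0.032)·∏(1−qᵢ) over the active causes.
Enumerate both values of cardholder travelling abroad and weight by the priors:
  P(fraud alert | genuine card theft) = 0.45792*0.663 + 0.869901*0.337
        = 0.303601 + 0.293157 = 0.596758
Configurations with cardholder travelling abroad contribute 0.293157, so
  P(cardholder travelling abroad | fraud alert, genuine card theft) = 0.293157 / 0.596758 ≈ 0.491

P(cardholder travelling abroad | fraud alert, genuine card theft) ≈ 0.491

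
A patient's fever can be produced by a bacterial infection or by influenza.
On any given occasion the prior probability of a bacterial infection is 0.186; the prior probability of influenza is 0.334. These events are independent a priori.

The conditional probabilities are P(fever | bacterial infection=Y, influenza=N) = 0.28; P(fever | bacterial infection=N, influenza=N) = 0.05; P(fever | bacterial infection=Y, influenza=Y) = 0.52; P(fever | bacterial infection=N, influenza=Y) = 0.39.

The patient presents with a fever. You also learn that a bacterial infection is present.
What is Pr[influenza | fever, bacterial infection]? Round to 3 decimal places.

Pr[influenza | fever, bacterial infection] ≈ 0.482

Numerator (weight on configurations with influenza): 0.52×0.334 = 0.173680
Denominator P(fever | bacterial infection): 0.28×0.666 + 0.52×0.334 = 0.360160
P(influenza | fever, bacterial infection) = 0.173680/0.360160 ≈ 0.482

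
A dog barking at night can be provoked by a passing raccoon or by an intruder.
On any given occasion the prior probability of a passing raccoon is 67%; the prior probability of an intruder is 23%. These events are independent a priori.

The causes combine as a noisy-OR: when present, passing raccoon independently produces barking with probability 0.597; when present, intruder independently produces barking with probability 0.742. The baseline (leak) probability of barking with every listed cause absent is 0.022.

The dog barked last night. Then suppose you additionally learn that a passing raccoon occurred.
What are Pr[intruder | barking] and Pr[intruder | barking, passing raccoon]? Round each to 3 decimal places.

Pr[intruder | barking] ≈ 0.380; Pr[intruder | barking, passing raccoon] ≈ 0.307

Under noisy-OR, P(barking | causes) = 1 − (1−0.022)·∏(1−qᵢ) over the active causes.
By total probability over the 4 (passing raccoon, intruder) configurations:
  P(barking) = 0.022*0.33*0.77 + 0.747676*0.33*0.23 + 0.605866*0.67*0.77 + 0.898313*0.67*0.23
        = 0.005590 + 0.056749 + 0.312566 + 0.138430 = 0.513335
Keeping only the intruder-present terms gives 0.195179, so
  P(intruder | barking) = 0.195179 / 0.513335 ≈ 0.380

Now condition on the additional information:
Enumerate both values of intruder and weight by the priors:
  P(barking | passing raccoon) = 0.605866×0.77 + 0.898313×0.23
        = 0.466517 + 0.206612 = 0.673129
The terms with intruder present sum to 0.206612, so
  P(intruder | barking, passing raccoon) = 0.206612 / 0.673129 ≈ 0.307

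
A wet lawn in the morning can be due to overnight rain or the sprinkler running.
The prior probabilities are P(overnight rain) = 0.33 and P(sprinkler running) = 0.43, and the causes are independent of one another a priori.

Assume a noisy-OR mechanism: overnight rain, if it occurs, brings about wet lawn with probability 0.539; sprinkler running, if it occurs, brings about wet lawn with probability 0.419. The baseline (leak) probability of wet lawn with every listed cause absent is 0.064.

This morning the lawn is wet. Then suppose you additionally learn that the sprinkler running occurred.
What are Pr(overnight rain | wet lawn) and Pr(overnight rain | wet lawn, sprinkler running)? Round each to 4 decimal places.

Pr(overnight rain | wet lawn) ≈ 0.5777; Pr(overnight rain | wet lawn, sprinkler running) ≈ 0.4472

Under noisy-OR, P(wet lawn | causes) = 1 − (1−0.064)·∏(1−qᵢ) over the active causes.
Numerator (weight on configurations with overnight rain): 0.106936 + 0.106326 = 0.213262
Normalizer over all consistent configurations: 0.064×0.67×0.57 + 0.456184×0.67×0.43 + 0.568504×0.33×0.57 + 0.749301×0.33×0.43 = 0.369131
Posterior = 0.213262 / 0.369131 ≈ 0.5777

With the extra evidence:
P(wet lawn | sprinkler running) = 0.456184×0.67 + 0.749301×0.33 = 0.305643 + 0.247269 = 0.552912
Restricting to configurations with overnight rain present: 0.749301×0.33 = 0.247269.
P(overnight rain | wet lawn, sprinkler running) = 0.247269 / 0.552912 ≈ 0.4472
This is intercausal reasoning (explaining away): once sprinkler running accounts for the wet lawn, overnight rain becomes less likely.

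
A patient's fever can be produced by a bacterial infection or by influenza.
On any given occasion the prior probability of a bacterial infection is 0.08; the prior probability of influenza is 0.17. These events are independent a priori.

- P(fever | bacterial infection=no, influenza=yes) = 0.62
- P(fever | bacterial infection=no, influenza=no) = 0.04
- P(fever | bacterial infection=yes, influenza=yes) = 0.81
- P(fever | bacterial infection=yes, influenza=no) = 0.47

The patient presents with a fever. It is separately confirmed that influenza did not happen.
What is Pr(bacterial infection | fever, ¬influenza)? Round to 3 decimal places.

Weight on bacterial infection=true, given the evidence: 0.47*0.08 = 0.037600
Normalizer over all consistent configurations: 0.04*0.92 + 0.47*0.08 = 0.074400
Posterior = 0.037600 / 0.074400 ≈ 0.505

Pr(bacterial infection | fever, ¬influenza) ≈ 0.505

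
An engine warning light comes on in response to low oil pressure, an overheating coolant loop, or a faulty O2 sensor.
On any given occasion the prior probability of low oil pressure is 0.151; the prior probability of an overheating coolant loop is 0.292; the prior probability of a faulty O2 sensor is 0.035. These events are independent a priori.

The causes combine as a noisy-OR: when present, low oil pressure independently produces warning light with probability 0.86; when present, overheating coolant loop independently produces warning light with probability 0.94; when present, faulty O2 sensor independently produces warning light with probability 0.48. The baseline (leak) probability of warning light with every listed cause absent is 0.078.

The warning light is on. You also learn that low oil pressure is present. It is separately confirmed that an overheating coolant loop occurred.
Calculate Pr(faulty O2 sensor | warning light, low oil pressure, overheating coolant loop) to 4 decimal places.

Under noisy-OR, P(warning light | causes) = 1 − (1−0.078)·∏(1−qᵢ) over the active causes.
Sum P(warning light|·) weighted by the priors over both values of faulty O2 sensor:
  P(warning light | low oil pressure, overheating coolant loop) = 0.992255×0.965 + 0.995973×0.035
        = 0.957526 + 0.034859 = 0.992385
Keeping only the faulty O2 sensor-present terms gives 0.034859, so
  P(faulty O2 sensor | warning light, low oil pressure, overheating coolant loop) = 0.034859 / 0.992385 ≈ 0.0351

Pr(faulty O2 sensor | warning light, low oil pressure, overheating coolant loop) ≈ 0.0351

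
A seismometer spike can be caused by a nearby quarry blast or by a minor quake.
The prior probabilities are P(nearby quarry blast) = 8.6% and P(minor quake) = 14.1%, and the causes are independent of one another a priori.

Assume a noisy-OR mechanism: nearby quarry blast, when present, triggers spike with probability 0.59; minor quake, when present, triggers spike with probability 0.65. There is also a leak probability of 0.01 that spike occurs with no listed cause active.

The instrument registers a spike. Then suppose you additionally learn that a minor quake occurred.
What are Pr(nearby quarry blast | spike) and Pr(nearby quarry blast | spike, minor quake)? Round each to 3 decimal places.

Pr(nearby quarry blast | spike) ≈ 0.371; Pr(nearby quarry blast | spike, minor quake) ≈ 0.110

Under noisy-OR, P(spike | causes) = 1 − (1−0.01)·∏(1−qᵢ) over the active causes.
Enumerate the 4 (nearby quarry blast, minor quake) configurations and weight by the priors:
  P(spike) = 0.01*0.914*0.859 + 0.6535*0.914*0.141 + 0.5941*0.086*0.859 + 0.857935*0.086*0.141
        = 0.007851 + 0.084219 + 0.043889 + 0.010403 = 0.146362
The terms with nearby quarry blast present sum to 0.054292, so
  P(nearby quarry blast | spike) = 0.054292 / 0.146362 ≈ 0.371

Now condition on the additional information:
Weight on nearby quarry blast=true, given the evidence: 0.857935×0.086 = 0.073782
Normalizer over all consistent configurations: 0.6535×0.914 + 0.857935×0.086 = 0.671081
Posterior = 0.073782 / 0.671081 ≈ 0.110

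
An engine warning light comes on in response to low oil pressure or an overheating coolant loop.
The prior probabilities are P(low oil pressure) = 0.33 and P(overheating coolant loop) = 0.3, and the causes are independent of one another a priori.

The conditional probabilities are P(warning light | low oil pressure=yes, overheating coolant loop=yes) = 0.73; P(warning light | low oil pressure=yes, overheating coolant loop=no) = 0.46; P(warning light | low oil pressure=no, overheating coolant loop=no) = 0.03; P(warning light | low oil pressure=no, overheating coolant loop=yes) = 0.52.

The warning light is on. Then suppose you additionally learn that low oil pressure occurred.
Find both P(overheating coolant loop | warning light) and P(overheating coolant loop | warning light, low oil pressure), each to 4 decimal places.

P(overheating coolant loop | warning light) ≈ 0.5950; P(overheating coolant loop | warning light, low oil pressure) ≈ 0.4048

Sum P(warning light|·) weighted by the priors over the 4 (low oil pressure, overheating coolant loop) configurations:
  P(warning light) = 0.03*0.67*0.7 + 0.52*0.67*0.3 + 0.46*0.33*0.7 + 0.73*0.33*0.3
        = 0.014070 + 0.104520 + 0.106260 + 0.072270 = 0.297120
The terms with overheating coolant loop present sum to 0.176790, so
  P(overheating coolant loop | warning light) = 0.176790 / 0.297120 ≈ 0.5950

Now also conditioning on low oil pressure=true:
Enumerate both values of overheating coolant loop and weight by the priors:
  P(warning light | low oil pressure) = 0.46*0.7 + 0.73*0.3
        = 0.322000 + 0.219000 = 0.541000
Configurations with overheating coolant loop contribute 0.219000, so
  P(overheating coolant loop | warning light, low oil pressure) = 0.219000 / 0.541000 ≈ 0.4048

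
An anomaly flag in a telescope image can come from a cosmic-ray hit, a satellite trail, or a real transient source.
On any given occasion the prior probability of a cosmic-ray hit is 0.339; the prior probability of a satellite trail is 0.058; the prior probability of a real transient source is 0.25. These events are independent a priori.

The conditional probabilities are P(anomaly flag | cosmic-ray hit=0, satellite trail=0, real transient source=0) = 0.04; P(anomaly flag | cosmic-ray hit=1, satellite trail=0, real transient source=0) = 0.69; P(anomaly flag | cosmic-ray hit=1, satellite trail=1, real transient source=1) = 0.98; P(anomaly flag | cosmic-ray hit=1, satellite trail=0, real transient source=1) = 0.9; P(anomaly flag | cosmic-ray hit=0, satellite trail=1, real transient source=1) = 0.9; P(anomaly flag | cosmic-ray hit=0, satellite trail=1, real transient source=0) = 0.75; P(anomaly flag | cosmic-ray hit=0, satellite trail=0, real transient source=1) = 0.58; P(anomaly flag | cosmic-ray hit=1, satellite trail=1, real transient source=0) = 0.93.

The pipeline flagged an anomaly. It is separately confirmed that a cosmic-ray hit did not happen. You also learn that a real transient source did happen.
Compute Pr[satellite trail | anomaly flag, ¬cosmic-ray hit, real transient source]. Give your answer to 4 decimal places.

Pr[satellite trail | anomaly flag, ¬cosmic-ray hit, real transient source] ≈ 0.0872

P(anomaly flag | ¬cosmic-ray hit, real transient source) = 0.58*0.942 + 0.9*0.058 = 0.546360 + 0.052200 = 0.598560
Restricting to configurations with satellite trail present: 0.9*0.058 = 0.052200.
P(satellite trail | anomaly flag, ¬cosmic-ray hit, real transient source) = 0.052200 / 0.598560 ≈ 0.0872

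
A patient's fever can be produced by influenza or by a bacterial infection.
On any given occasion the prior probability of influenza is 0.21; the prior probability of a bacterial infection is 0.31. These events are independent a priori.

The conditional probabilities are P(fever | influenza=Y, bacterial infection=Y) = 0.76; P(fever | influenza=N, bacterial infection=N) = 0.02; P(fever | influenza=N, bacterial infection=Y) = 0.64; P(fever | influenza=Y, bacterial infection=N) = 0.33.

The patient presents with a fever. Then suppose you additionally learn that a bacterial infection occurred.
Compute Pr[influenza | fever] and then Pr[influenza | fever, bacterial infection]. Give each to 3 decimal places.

Pr[influenza | fever] ≈ 0.367; Pr[influenza | fever, bacterial infection] ≈ 0.240

Enumerate the 4 (influenza, bacterial infection) configurations and weight by the priors:
  P(fever) = 0.02*0.79*0.69 + 0.64*0.79*0.31 + 0.33*0.21*0.69 + 0.76*0.21*0.31
        = 0.010902 + 0.156736 + 0.047817 + 0.049476 = 0.264931
Keeping only the influenza-present terms gives 0.097293, so
  P(influenza | fever) = 0.097293 / 0.264931 ≈ 0.367

With the extra evidence:
For the numerator, keep only influenza=true terms: 0.76*0.21 = 0.159600
The normalizing constant is 0.64*0.79 + 0.76*0.21 = 0.665200
Posterior = 0.159600 / 0.665200 ≈ 0.240
Conditioning on bacterial infection lowers the posterior on influenza: the classic explaining-away effect in a common-effect structure.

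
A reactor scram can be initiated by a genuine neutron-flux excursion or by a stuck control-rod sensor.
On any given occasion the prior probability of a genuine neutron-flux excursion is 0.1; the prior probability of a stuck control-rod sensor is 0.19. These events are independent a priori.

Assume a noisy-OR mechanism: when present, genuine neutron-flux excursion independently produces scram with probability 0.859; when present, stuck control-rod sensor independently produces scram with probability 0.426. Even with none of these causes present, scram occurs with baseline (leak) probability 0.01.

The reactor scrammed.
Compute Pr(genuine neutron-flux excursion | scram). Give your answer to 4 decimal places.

Under noisy-OR, P(scram | causes) = 1 − (1−0.01)·∏(1−qᵢ) over the active causes.
P(scram) = 0.01×0.9×0.81 + 0.43174×0.9×0.19 + 0.86041×0.1×0.81 + 0.919875×0.1×0.19 = 0.007290 + 0.073828 + 0.069693 + 0.017478 = 0.168289
Restricting to configurations with genuine neutron-flux excursion present: 0.069693 + 0.017478 = 0.087171.
Hence the posterior is 0.087171/0.168289 ≈ 0.5180.

Pr(genuine neutron-flux excursion | scram) ≈ 0.5180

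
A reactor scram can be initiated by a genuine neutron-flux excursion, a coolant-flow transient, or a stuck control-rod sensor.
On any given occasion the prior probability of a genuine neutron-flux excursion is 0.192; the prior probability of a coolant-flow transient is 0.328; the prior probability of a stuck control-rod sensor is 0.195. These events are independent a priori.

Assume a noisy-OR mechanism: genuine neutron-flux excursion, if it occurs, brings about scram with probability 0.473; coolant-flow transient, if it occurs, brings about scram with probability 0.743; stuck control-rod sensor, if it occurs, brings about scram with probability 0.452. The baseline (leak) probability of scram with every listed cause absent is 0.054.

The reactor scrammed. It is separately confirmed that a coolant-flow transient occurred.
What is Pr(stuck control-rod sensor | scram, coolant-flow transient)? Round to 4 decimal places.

Under noisy-OR, P(scram | causes) = 1 − (1−0.054)·∏(1−qᵢ) over the active causes.
Weight on stuck control-rod sensor=true, given the evidence: 0.136568 + 0.034811 = 0.171379
Denominator P(scram | coolant-flow transient): 0.756878·0.808·0.805 + 0.866769·0.808·0.195 + 0.871875·0.192·0.805 + 0.929787·0.192·0.195 = 0.798440
Posterior = 0.171379 / 0.798440 ≈ 0.2146

Pr(stuck control-rod sensor | scram, coolant-flow transient) ≈ 0.2146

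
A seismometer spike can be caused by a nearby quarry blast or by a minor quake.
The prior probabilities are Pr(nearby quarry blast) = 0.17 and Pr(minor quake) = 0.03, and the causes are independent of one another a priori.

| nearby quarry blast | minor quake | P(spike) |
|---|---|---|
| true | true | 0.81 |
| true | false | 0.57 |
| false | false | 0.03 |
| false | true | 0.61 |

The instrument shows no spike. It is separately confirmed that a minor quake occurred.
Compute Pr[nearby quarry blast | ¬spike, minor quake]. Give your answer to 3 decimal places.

Pr[nearby quarry blast | ¬spike, minor quake] ≈ 0.091

P(¬spike | minor quake) = 0.39×0.83 + 0.19×0.17 = 0.323700 + 0.032300 = 0.356000
The nearby quarry blast-present share is 0.19×0.17 = 0.032300.
Hence the posterior is 0.032300/0.356000 ≈ 0.091.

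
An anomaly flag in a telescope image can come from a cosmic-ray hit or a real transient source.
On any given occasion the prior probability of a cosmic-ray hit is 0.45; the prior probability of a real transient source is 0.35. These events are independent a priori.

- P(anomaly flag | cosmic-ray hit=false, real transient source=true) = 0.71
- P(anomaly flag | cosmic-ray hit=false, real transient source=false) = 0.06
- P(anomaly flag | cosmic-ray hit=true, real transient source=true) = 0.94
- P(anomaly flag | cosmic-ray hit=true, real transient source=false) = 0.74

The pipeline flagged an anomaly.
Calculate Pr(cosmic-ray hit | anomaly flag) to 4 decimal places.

Pr(cosmic-ray hit | anomaly flag) ≈ 0.6974

P(anomaly flag) = 0.06×0.55×0.65 + 0.71×0.55×0.35 + 0.74×0.45×0.65 + 0.94×0.45×0.35 = 0.021450 + 0.136675 + 0.216450 + 0.148050 = 0.522625
The cosmic-ray hit-present share is 0.216450 + 0.148050 = 0.364500.
Hence the posterior is 0.364500/0.522625 ≈ 0.6974.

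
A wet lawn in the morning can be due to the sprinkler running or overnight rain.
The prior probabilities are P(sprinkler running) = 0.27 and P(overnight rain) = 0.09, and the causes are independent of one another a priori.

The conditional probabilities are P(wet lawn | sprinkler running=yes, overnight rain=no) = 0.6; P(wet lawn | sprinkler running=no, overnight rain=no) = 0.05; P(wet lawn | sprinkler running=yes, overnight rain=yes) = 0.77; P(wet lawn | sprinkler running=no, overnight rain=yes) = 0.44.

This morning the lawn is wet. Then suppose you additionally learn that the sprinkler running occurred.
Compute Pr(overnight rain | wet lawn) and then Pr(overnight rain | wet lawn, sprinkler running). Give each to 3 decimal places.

Pr(overnight rain | wet lawn) ≈ 0.209; Pr(overnight rain | wet lawn, sprinkler running) ≈ 0.113

P(wet lawn) = 0.05×0.73×0.91 + 0.44×0.73×0.09 + 0.6×0.27×0.91 + 0.77×0.27×0.09 = 0.033215 + 0.028908 + 0.147420 + 0.018711 = 0.228254
Of this, 0.047619 comes from 0.028908 + 0.018711 (the overnight rain=true cases).
Hence the posterior is 0.047619/0.228254 ≈ 0.209.

With the extra evidence:
P(wet lawn | sprinkler running) = 0.6×0.91 + 0.77×0.09 = 0.546000 + 0.069300 = 0.615300
Restricting to configurations with overnight rain present: 0.77×0.09 = 0.069300.
So P(overnight rain | wet lawn, sprinkler running) = 0.069300/0.615300 ≈ 0.113.
Conditioning on sprinkler running lowers the posterior on overnight rain: the classic explaining-away effect in a common-effect structure.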